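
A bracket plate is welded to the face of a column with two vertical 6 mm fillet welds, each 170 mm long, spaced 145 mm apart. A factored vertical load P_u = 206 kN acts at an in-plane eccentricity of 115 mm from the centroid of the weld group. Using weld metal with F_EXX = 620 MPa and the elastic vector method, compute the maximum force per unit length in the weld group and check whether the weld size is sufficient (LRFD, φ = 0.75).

Total weld length L_w = 340 mm. Treat welds as unit-width lines.
Polar moment about centroid: J = 2[d³/12 + d(b/2)²] = 2[170³/12 + 170×72.5²] = 2606000 mm³.
Direct shear f_v = P/L_w = 206×10³ / 340 = 605.9 N/mm (vertical).
Torsion M = P·e = 206×10³ × 115 = 23690000 N·mm.
Critical point at (x, y) = (72.5, 85) from centroid. f_tx = M·y/J = 772.7 N/mm; f_ty = M·x/J = 659.1 N/mm.
Resultant f_max = √[f_tx² + (f_v + f_ty)²] = √[772.7² + (605.9 + 659.1)²] = 1482 N/mm.
Capacity per unit length: φr_n = 0.75 × 0.6 × 620 × (0.707 × 6) = 1184 N/mm.
1482 > 1184 → NOT adequate.

f_max ≈ 1480 N/mm; NOT adequate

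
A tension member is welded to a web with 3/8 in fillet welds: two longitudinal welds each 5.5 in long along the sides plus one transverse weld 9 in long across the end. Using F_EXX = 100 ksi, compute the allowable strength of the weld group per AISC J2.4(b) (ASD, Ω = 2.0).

t_e = 0.707 × 0.375 = 0.2651 in.
R_nwl = 0.6 × 100 × 0.2651 × 11 = 175 kips (longitudinal, 2 welds).
R_nwt = 0.6 × 100 × 0.2651 × 9 = 143.2 kips (transverse, base value).
(i) R_nwl + R_nwt = 318.2 kips; (ii) 0.85 R_nwl + 1.5 R_nwt = 363.5 kips.
R_n = max = 363.5 kips [governs: (ii)]; R_n/Ω = 181.7 kips.

R_n/Ω ≈ 182 kips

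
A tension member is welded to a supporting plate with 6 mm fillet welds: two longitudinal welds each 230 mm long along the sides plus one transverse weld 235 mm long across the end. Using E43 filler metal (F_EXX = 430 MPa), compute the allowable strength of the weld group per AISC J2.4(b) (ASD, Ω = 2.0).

R_n/Ω ≈ 407 kN

t_e = 0.707 × 6 = 4.242 mm.
R_nwl = 0.6 × 430 × 4.242 × 460 × 10⁻³ = 503.4 kN (longitudinal, 2 welds).
R_nwt = 0.6 × 430 × 4.242 × 235 × 10⁻³ = 257.2 kN (transverse, base value).
(i) R_nwl + R_nwt = 760.6 kN; (ii) 0.85 R_nwl + 1.5 R_nwt = 813.7 kN.
R_n = max = 813.7 kN [governs: (ii)]; R_n/Ω = 406.9 kN.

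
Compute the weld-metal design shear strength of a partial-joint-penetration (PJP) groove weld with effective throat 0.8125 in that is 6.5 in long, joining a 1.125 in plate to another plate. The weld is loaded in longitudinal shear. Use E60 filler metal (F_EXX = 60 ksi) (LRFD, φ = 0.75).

Effective throat (given) t_e = 0.8125 in.
A_we = 0.8125 × 6.5 = 5.281 in².
F_nw = 0.6 F_EXX = 36 ksi.
φR_n = 0.75 × 36 × 5.281 = 142.6 kips.

φR_n ≈ 143 kips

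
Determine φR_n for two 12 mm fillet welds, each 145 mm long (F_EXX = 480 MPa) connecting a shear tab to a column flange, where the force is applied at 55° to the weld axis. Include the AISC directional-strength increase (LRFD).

φR_n ≈ 728 kN

t_e = 0.707 × 12 = 8.484 mm; A_we = 8.484 × 290 = 2460 mm².
Directional factor: 1.0 + 0.5 sin^1.5(55°) = 1.371.
F_nw = 0.6 × 480 × 1.371 = 394.8 MPa.
φR_n = 0.75 × 394.8 × 2460 × 10⁻³ = 728.4 kN.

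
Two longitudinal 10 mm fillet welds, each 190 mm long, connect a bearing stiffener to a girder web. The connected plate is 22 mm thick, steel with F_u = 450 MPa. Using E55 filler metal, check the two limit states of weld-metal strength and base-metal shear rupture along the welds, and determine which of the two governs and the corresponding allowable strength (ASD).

E55XX → F_EXX = 550 MPa.
t_e = 0.707 × 10 = 7.07 mm; L = 380 mm.
Weld metal: R_n/Ω = (1/2.0) × 0.6 × 550 × 7.07 × 380 × 10⁻³ = 443.3 kN.
Base metal (shear rupture): R_n/Ω = (1/2.0) × 0.6 × 450 × 22 × 380 × 10⁻³ = 1129 kN.
Governing: weld metal.

R_n/Ω ≈ 443 kN (weld metal governs)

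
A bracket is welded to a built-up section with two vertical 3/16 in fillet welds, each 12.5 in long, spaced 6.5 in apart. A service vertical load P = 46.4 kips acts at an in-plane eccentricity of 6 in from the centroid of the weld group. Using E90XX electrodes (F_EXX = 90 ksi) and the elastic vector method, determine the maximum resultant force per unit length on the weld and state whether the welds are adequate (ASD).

Total weld length L_w = 25 in. Treat welds as unit-width lines.
Polar moment about centroid: J = 2[d³/12 + d(b/2)²] = 2[12.5³/12 + 12.5×3.25²] = 589.6 in³.
Direct shear f_v = P/L_w = 46.4 / 25 = 1.856 kip/in (vertical).
Torsion M = P·e = 46.4 × 6 = 278.4 kip·in.
Critical point at (x, y) = (3.25, 6.25) from centroid. f_tx = M·y/J = 2.951 kip/in; f_ty = M·x/J = 1.535 kip/in.
Resultant f_max = √[f_tx² + (f_v + f_ty)²] = √[2.951² + (1.856 + 1.535)²] = 4.495 kip/in.
Capacity per unit length: r_n/Ω = (1/2.0) × 0.6 × 90 × (0.707 × 0.1875) = 3.579 kip/in.
4.495 > 3.579 → NOT adequate.

f_max ≈ 4.5 kip/in; NOT adequate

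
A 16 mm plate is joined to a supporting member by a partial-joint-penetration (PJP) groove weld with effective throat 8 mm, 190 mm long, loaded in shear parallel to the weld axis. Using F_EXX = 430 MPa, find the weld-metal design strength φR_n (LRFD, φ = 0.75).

Effective throat (given) t_e = 8 mm.
A_we = 8 × 190 = 1520 mm².
F_nw = 0.6 F_EXX = 258 MPa.
φR_n = 0.75 × 258 × 1520 × 10⁻³ = 294.1 kN.

φR_n ≈ 294 kN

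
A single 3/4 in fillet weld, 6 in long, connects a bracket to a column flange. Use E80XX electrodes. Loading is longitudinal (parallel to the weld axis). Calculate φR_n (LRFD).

φR_n ≈ 115 kips

E80XX → F_EXX = 80 ksi.
Effective throat t_e = 0.707 × 0.75 = 0.5302 in.
Total length L = 6 in; A_we = 0.5302 × 6 = 3.181 in².
F_nw = 0.6 F_EXX = 0.6 × 80 = 48 ksi.
φR_n = 0.75 × 48 × 3.181 = 114.5 kips.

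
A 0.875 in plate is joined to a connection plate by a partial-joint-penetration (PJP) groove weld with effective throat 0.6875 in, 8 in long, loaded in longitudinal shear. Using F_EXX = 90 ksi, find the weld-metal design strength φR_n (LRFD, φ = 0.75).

φR_n ≈ 223 kips

Effective throat (given) t_e = 0.6875 in.
A_we = 0.6875 × 8 = 5.5 in².
F_nw = 0.6 F_EXX = 54 ksi.
φR_n = 0.75 × 54 × 5.5 = 222.8 kips.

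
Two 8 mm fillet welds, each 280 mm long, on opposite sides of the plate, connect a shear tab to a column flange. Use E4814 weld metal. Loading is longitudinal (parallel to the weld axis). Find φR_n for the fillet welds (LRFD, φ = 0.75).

E48XX → F_EXX = 480 MPa.
Effective throat t_e = 0.707 × 8 = 5.656 mm.
Total length L = 560 mm; A_we = 5.656 × 560 = 3167 mm².
F_nw = 0.6 F_EXX = 0.6 × 480 = 288 MPa.
φR_n = 0.75 × 288 × 3167 × 10⁻³ = 684.1 kN.

φR_n ≈ 684 kN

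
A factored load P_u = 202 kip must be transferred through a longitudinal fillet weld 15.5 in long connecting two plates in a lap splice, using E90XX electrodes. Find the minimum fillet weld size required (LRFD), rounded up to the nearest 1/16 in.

w = 1/2 in

E90XX → F_EXX = 90 ksi.
Total weld length L = 15.5 in.
Required throat t_e = P_u / (φ × 0.6 F_EXX × L) = 202 / (0.75 × 0.6 × 90 × 15.5) = 0.3218 in.
Required leg w = t_e / 0.707 = 0.4551 in → use 1/2 in.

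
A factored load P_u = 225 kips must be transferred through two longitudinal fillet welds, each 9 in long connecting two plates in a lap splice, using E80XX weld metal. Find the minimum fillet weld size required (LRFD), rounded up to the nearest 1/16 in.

E80XX → F_EXX = 80 ksi.
Total weld length L = 18 in.
Required throat t_e = P_u / (φ × 0.6 F_EXX × L) = 225 / (0.75 × 0.6 × 80 × 18) = 0.3472 in.
Required leg w = t_e / 0.707 = 0.4911 in → use 1/2 in.

w = 1/2 in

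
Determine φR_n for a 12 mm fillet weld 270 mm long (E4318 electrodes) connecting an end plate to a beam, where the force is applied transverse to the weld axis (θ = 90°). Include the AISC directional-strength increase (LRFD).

E43XX → F_EXX = 430 MPa.
t_e = 0.707 × 12 = 8.484 mm; A_we = 8.484 × 270 = 2291 mm².
Directional factor: 1.0 + 0.5 sin^1.5(90°) = 1.5.
F_nw = 0.6 × 430 × 1.5 = 387 MPa.
φR_n = 0.75 × 387 × 2291 × 10⁻³ = 664.9 kN.

φR_n ≈ 665 kN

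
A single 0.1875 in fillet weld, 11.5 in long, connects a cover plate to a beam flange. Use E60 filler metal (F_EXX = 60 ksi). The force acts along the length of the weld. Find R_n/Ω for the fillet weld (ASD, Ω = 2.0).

Effective throat t_e = 0.707 × 0.1875 = 0.1326 in.
Total length L = 11.5 in; A_we = 0.1326 × 11.5 = 1.524 in².
F_nw = 0.6 F_EXX = 0.6 × 60 = 36 ksi.
R_n = 36 × 1.524 = 54.88 kip; R_n/Ω = 54.88/2.0 = 27.44 kip.

R_n/Ω ≈ 27.4 kip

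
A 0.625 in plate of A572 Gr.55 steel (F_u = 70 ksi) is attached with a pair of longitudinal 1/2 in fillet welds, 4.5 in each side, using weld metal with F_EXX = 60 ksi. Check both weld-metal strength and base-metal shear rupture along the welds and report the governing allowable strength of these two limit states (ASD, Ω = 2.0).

R_n/Ω ≈ 57.3 kips (weld metal governs)

t_e = 0.707 × 0.5 = 0.3535 in; L = 9 in.
Weld metal: R_n/Ω = (1/2.0) × 0.6 × 60 × 0.3535 × 9 = 57.27 kips.
Base metal (shear rupture): R_n/Ω = (1/2.0) × 0.6 × 70 × 0.625 × 9 = 118.1 kips.
Governing: weld metal.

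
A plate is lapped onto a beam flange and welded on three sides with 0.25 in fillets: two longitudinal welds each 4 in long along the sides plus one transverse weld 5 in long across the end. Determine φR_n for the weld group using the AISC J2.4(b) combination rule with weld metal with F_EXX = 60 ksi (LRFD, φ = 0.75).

t_e = 0.707 × 0.25 = 0.1767 in.
R_nwl = 0.6 × 60 × 0.1767 × 8 = 50.9 kip (longitudinal, 2 welds).
R_nwt = 0.6 × 60 × 0.1767 × 5 = 31.81 kip (transverse, base value).
(i) R_nwl + R_nwt = 82.72 kip; (ii) 0.85 R_nwl + 1.5 R_nwt = 90.99 kip.
R_n = max = 90.99 kip [governs: (ii)]; φR_n = 68.24 kip.

φR_n ≈ 68.2 kip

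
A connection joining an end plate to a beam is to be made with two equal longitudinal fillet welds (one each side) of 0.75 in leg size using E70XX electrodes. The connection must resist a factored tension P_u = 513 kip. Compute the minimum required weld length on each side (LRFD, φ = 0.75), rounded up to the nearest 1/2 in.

E70XX → F_EXX = 70 ksi.
Throat t_e = 0.707 × 0.75 = 0.5302 in.
φr_n = 0.75 × 0.6 × 70 × 0.5302 = 16.7 kip/in.
L_req = P_u / φr_n = 513 / 16.7 = 30.71 in total.
Per side: 30.71 / 2 = 15.36 in.
Round up → use L = 15.5 in on each side.

L = 15.5 in on each side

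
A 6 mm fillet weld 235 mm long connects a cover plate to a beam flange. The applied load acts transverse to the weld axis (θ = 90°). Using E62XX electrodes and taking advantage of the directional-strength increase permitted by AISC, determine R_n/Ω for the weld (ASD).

E62XX → F_EXX = 620 MPa.
t_e = 0.707 × 6 = 4.242 mm; A_we = 4.242 × 235 = 996.9 mm².
Directional factor: 1.0 + 0.5 sin^1.5(90°) = 1.5.
F_nw = 0.6 × 620 × 1.5 = 558 MPa.
R_n/Ω = (558 × 996.9) / 2.0 × 10⁻³ = 278.1 kN.

R_n/Ω ≈ 278 kN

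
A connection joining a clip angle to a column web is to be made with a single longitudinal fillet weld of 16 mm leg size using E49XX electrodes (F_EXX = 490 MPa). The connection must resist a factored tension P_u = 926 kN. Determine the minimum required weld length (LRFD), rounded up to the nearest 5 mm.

Throat t_e = 0.707 × 16 = 11.31 mm.
φr_n = 0.75 × 0.6 × 490 × 11.31 × 10⁻³ = 2.494 kN/mm.
L_req = P_u / φr_n = 926 / 2.494 = 371.2 mm total.
Round up → use L = 375 mm.

L = 375 mm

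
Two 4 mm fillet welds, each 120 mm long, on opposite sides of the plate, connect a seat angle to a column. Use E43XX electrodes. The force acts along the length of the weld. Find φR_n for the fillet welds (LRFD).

E43XX → F_EXX = 430 MPa.
Effective throat t_e = 0.707 × 4 = 2.828 mm.
Total length L = 240 mm; A_we = 2.828 × 240 = 678.7 mm².
F_nw = 0.6 F_EXX = 0.6 × 430 = 258 MPa.
φR_n = 0.75 × 258 × 678.7 × 10⁻³ = 131.3 kN.

φR_n ≈ 131 kN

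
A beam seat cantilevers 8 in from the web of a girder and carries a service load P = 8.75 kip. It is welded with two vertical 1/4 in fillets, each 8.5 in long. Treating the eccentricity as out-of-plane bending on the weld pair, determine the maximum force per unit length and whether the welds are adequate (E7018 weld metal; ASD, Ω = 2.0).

f_max ≈ 2.95 kip/in; adequate

E70XX → F_EXX = 70 ksi.
L_w = 2 × 8.5 = 17 in; section modulus (unit throat) S = 2 × L²/6 = 24.08 in².
Direct shear f_v = P/L_w = 8.75/17 = 0.5147 kip/in.
Moment M = P × e = 8.75 × 8 = 70 kip·in; bending f_b = M/S = 2.907 kip/in.
f_max = √(f_v² + f_b²) = √(0.5147² + 2.907²) = 2.952 kip/in.
r_n/Ω = (1/2.0) × 0.6 × 70 × (0.707 × 0.25) = 3.712 kip/in → adequate.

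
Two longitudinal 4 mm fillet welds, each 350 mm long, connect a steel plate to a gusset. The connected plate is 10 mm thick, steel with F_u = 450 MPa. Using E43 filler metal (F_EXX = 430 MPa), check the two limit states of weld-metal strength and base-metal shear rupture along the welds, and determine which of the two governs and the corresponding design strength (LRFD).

t_e = 0.707 × 4 = 2.828 mm; L = 700 mm.
Weld metal: φR_n = 0.75 × 0.6 × 430 × 2.828 × 700 × 10⁻³ = 383.1 kN.
Base metal (shear rupture): φR_n = 0.75 × 0.6 × 450 × 10 × 700 × 10⁻³ = 1418 kN.
Governing: weld metal.

φR_n ≈ 383 kN (weld metal governs)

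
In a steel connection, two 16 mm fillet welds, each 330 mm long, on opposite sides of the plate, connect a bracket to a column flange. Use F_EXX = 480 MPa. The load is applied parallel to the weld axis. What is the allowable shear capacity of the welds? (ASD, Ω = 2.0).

R_n/Ω ≈ 1080 kN

Effective throat t_e = 0.707 × 16 = 11.31 mm.
Total length L = 660 mm; A_we = 11.31 × 660 = 7466 mm².
F_nw = 0.6 F_EXX = 0.6 × 480 = 288 MPa.
R_n = 288 × 7466 × 10⁻³ = 2150 kN; R_n/Ω = 2150/2.0 = 1075 kN.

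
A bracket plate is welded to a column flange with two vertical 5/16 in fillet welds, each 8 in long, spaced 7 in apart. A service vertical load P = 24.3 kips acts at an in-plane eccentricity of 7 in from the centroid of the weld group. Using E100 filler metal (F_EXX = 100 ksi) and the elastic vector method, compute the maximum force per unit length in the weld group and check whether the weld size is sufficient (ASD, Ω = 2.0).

Total weld length L_w = 16 in. Treat welds as unit-width lines.
Polar moment about centroid: J = 2[d³/12 + d(b/2)²] = 2[8³/12 + 8×3.5²] = 281.3 in³.
Direct shear f_v = P/L_w = 24.3 / 16 = 1.519 kip/in (vertical).
Torsion M = P·e = 24.3 × 7 = 170.1 kip·in.
Critical point at (x, y) = (3.5, 4) from centroid. f_tx = M·y/J = 2.418 kip/in; f_ty = M·x/J = 2.116 kip/in.
Resultant f_max = √[f_tx² + (f_v + f_ty)²] = √[2.418² + (1.519 + 2.116)²] = 4.366 kip/in.
Capacity per unit length: r_n/Ω = (1/2.0) × 0.6 × 100 × (0.707 × 0.3125) = 6.628 kip/in.
4.366 ≤ 6.628 → adequate.

f_max ≈ 4.37 kip/in; adequate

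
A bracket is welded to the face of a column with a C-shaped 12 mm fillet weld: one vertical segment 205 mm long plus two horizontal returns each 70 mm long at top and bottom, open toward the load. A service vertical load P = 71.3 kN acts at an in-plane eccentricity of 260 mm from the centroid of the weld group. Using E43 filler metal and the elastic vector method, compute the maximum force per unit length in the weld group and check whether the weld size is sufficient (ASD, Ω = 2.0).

E43XX → F_EXX = 430 MPa.
Total weld length L_w = 345 mm. Treat welds as unit-width lines.
Centroid: x̄ = 2×70×35 / 345 = 14.2 mm from the vertical weld.
Polar moment about centroid: J = I_x + I_y = [205³/12 + 2×70×102.5²] + [205×14.2² + 2(70³/12 + 70×20.8²)] = 2348000 mm³.
Direct shear f_v = P/L_w = 71.3×10³ / 345 = 206.7 N/mm (vertical).
Torsion M = P·e = 71.3×10³ × 260 = 18538000 N·mm.
Critical point at (x, y) = (55.8, 102.5) from centroid. f_tx = M·y/J = 809.3 N/mm; f_ty = M·x/J = 440.6 N/mm.
Resultant f_max = √[f_tx² + (f_v + f_ty)²] = √[809.3² + (206.7 + 440.6)²] = 1036 N/mm.
Capacity per unit length: r_n/Ω = (1/2.0) × 0.6 × 430 × (0.707 × 12) = 1094 N/mm.
1036 ≤ 1094 → adequate.

f_max ≈ 1040 N/mm; adequate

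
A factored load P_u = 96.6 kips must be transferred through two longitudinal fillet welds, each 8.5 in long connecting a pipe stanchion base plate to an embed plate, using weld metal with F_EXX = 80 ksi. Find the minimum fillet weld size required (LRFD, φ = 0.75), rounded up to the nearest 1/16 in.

w = 1/4 in

Total weld length L = 17 in.
Required throat t_e = P_u / (φ × 0.6 F_EXX × L) = 96.6 / (0.75 × 0.6 × 80 × 17) = 0.1578 in.
Required leg w = t_e / 0.707 = 0.2233 in → use 1/4 in.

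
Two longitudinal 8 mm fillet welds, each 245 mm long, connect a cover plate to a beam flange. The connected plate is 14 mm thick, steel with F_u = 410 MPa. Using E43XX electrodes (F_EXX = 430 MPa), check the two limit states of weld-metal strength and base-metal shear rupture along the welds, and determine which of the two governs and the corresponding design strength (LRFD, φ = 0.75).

t_e = 0.707 × 8 = 5.656 mm; L = 490 mm.
Weld metal: φR_n = 0.75 × 0.6 × 430 × 5.656 × 490 × 10⁻³ = 536.3 kN.
Base metal (shear rupture): φR_n = 0.75 × 0.6 × 410 × 14 × 490 × 10⁻³ = 1266 kN.
Governing: weld metal.

φR_n ≈ 536 kN (weld metal governs)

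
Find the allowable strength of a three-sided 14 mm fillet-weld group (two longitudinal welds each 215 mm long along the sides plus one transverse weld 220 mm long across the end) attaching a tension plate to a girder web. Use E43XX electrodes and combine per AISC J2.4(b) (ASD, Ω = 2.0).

E43XX → F_EXX = 430 MPa.
t_e = 0.707 × 14 = 9.898 mm.
R_nwl = 0.6 × 430 × 9.898 × 430 × 10⁻³ = 1098 kN (longitudinal, 2 welds).
R_nwt = 0.6 × 430 × 9.898 × 220 × 10⁻³ = 561.8 kN (transverse, base value).
(i) R_nwl + R_nwt = 1660 kN; (ii) 0.85 R_nwl + 1.5 R_nwt = 1776 kN.
R_n = max = 1776 kN [governs: (ii)]; R_n/Ω = 888 kN.

R_n/Ω ≈ 888 kN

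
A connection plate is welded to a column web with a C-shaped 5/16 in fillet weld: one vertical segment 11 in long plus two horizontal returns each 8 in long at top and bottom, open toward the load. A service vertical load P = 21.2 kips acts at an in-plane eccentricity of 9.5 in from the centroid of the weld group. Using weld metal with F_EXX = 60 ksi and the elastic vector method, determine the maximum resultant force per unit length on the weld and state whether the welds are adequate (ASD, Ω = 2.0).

Total weld length L_w = 27 in. Treat welds as unit-width lines.
Centroid: x̄ = 2×8×4 / 27 = 2.37 in from the vertical weld.
Polar moment about centroid: J = I_x + I_y = [11³/12 + 2×8×5.5²] + [11×2.37² + 2(8³/12 + 8×1.63²)] = 784.5 in³.
Direct shear f_v = P/L_w = 21.2 / 27 = 0.7852 kip/in (vertical).
Torsion M = P·e = 21.2 × 9.5 = 201.4 kip·in.
Critical point at (x, y) = (5.63, 5.5) from centroid. f_tx = M·y/J = 1.412 kip/in; f_ty = M·x/J = 1.445 kip/in.
Resultant f_max = √[f_tx² + (f_v + f_ty)²] = √[1.412² + (0.7852 + 1.445)²] = 2.64 kip/in.
Capacity per unit length: r_n/Ω = (1/2.0) × 0.6 × 60 × (0.707 × 0.3125) = 3.977 kip/in.
2.64 ≤ 3.977 → adequate.

f_max ≈ 2.64 kip/in; adequate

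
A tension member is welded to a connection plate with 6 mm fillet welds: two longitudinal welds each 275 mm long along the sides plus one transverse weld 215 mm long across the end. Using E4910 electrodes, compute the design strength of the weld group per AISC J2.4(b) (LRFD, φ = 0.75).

φR_n ≈ 739 kN

E49XX → F_EXX = 490 MPa.
t_e = 0.707 × 6 = 4.242 mm.
R_nwl = 0.6 × 490 × 4.242 × 550 × 10⁻³ = 685.9 kN (longitudinal, 2 welds).
R_nwt = 0.6 × 490 × 4.242 × 215 × 10⁻³ = 268.1 kN (transverse, base value).
(i) R_nwl + R_nwt = 954.1 kN; (ii) 0.85 R_nwl + 1.5 R_nwt = 985.2 kN.
R_n = max = 985.2 kN [governs: (ii)]; φR_n = 738.9 kN.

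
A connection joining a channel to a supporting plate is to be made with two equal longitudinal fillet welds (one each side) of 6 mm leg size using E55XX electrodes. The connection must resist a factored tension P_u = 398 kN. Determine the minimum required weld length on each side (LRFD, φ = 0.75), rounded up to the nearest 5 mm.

E55XX → F_EXX = 550 MPa.
Throat t_e = 0.707 × 6 = 4.242 mm.
φr_n = 0.75 × 0.6 × 550 × 4.242 × 10⁻³ = 1.05 kN/mm.
L_req = P_u / φr_n = 398 / 1.05 = 379.1 mm total.
Per side: 379.1 / 2 = 189.5 mm.
Round up → use L = 190 mm on each side.

L = 190 mm on each side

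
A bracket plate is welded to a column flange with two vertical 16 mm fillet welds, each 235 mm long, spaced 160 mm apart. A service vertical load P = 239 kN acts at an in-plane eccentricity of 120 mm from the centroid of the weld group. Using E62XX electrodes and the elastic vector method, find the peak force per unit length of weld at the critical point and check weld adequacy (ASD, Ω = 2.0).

E62XX → F_EXX = 620 MPa.
Total weld length L_w = 470 mm. Treat welds as unit-width lines.
Polar moment about centroid: J = 2[d³/12 + d(b/2)²] = 2[235³/12 + 235×80²] = 5171000 mm³.
Direct shear f_v = P/L_w = 239×10³ / 470 = 508.5 N/mm (vertical).
Torsion M = P·e = 239×10³ × 120 = 28680000 N·mm.
Critical point at (x, y) = (80, 117.5) from centroid. f_tx = M·y/J = 651.7 N/mm; f_ty = M·x/J = 443.7 N/mm.
Resultant f_max = √[f_tx² + (f_v + f_ty)²] = √[651.7² + (508.5 + 443.7)²] = 1154 N/mm.
Capacity per unit length: r_n/Ω = (1/2.0) × 0.6 × 620 × (0.707 × 16) = 2104 N/mm.
1154 ≤ 2104 → adequate.

f_max ≈ 1150 N/mm; adequate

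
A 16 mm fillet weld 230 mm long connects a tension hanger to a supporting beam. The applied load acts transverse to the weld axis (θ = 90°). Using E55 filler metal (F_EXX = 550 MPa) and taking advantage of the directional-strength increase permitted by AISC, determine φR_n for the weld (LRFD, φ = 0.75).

t_e = 0.707 × 16 = 11.31 mm; A_we = 11.31 × 230 = 2602 mm².
Directional factor: 1.0 + 0.5 sin^1.5(90°) = 1.5.
F_nw = 0.6 × 550 × 1.5 = 495 MPa.
φR_n = 0.75 × 495 × 2602 × 10⁻³ = 965.9 kN.

φR_n ≈ 966 kN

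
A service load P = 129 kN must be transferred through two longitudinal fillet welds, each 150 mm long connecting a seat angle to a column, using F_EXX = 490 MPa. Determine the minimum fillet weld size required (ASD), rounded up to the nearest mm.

w = 5 mm

Total weld length L = 300 mm.
Required throat t_e = P × Ω / (0.6 F_EXX × L) = 129 × 2.0 / (0.6 × 490 × 300 × 10⁻³) = 2.925 mm.
Required leg w = t_e / 0.707 = 4.137 mm → use 5 mm.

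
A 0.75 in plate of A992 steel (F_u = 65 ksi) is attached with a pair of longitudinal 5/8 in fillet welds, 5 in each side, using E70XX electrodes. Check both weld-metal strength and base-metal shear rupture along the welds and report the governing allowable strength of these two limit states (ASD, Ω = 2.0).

E70XX → F_EXX = 70 ksi.
t_e = 0.707 × 0.625 = 0.4419 in; L = 10 in.
Weld metal: R_n/Ω = (1/2.0) × 0.6 × 70 × 0.4419 × 10 = 92.79 kip.
Base metal (shear rupture): R_n/Ω = (1/2.0) × 0.6 × 65 × 0.75 × 10 = 146.2 kip.
Governing: weld metal.

R_n/Ω ≈ 92.8 kip (weld metal governs)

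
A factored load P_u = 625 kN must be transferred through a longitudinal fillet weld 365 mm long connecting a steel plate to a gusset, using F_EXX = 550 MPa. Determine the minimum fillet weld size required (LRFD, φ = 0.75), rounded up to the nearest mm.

w = 10 mm

Total weld length L = 365 mm.
Required throat t_e = P_u / (φ × 0.6 F_EXX × L) = 625 / (0.75 × 0.6 × 550 × 365 × 10⁻³) = 6.919 mm.
Required leg w = t_e / 0.707 = 9.786 mm → use 10 mm.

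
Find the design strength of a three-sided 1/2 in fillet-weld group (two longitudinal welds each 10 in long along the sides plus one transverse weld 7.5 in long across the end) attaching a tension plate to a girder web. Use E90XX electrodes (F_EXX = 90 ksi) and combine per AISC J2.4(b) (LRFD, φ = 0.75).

t_e = 0.707 × 0.5 = 0.3535 in.
R_nwl = 0.6 × 90 × 0.3535 × 20 = 381.8 kips (longitudinal, 2 welds).
R_nwt = 0.6 × 90 × 0.3535 × 7.5 = 143.2 kips (transverse, base value).
(i) R_nwl + R_nwt = 524.9 kips; (ii) 0.85 R_nwl + 1.5 R_nwt = 539.3 kips.
R_n = max = 539.3 kips [governs: (ii)]; φR_n = 404.4 kips.

φR_n ≈ 404 kips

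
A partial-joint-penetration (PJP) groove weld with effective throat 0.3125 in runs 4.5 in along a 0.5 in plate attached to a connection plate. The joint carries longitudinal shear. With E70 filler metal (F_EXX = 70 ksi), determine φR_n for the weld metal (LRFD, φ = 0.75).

φR_n ≈ 44.3 kip

Effective throat (given) t_e = 0.3125 in.
A_we = 0.3125 × 4.5 = 1.406 in².
F_nw = 0.6 F_EXX = 42 ksi.
φR_n = 0.75 × 42 × 1.406 = 44.3 kip.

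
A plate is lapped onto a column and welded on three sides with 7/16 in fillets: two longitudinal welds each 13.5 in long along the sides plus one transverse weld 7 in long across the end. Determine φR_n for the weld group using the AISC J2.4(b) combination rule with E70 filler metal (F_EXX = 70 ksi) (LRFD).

φR_n ≈ 331 kip

t_e = 0.707 × 0.4375 = 0.3093 in.
R_nwl = 0.6 × 70 × 0.3093 × 27 = 350.8 kip (longitudinal, 2 welds).
R_nwt = 0.6 × 70 × 0.3093 × 7 = 90.94 kip (transverse, base value).
(i) R_nwl + R_nwt = 441.7 kip; (ii) 0.85 R_nwl + 1.5 R_nwt = 434.6 kip.
R_n = max = 441.7 kip [governs: (i)]; φR_n = 331.3 kip.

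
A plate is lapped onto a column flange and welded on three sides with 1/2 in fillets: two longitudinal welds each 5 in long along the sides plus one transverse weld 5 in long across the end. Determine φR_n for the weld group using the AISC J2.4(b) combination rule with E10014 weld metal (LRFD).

φR_n ≈ 255 kips

E100XX → F_EXX = 100 ksi.
t_e = 0.707 × 0.5 = 0.3535 in.
R_nwl = 0.6 × 100 × 0.3535 × 10 = 212.1 kips (longitudinal, 2 welds).
R_nwt = 0.6 × 100 × 0.3535 × 5 = 106 kips (transverse, base value).
(i) R_nwl + R_nwt = 318.1 kips; (ii) 0.85 R_nwl + 1.5 R_nwt = 339.4 kips.
R_n = max = 339.4 kips [governs: (ii)]; φR_n = 254.5 kips.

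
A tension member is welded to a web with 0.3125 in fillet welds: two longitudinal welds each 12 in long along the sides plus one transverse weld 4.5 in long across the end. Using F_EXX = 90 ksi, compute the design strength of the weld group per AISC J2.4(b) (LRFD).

φR_n ≈ 255 kip

t_e = 0.707 × 0.3125 = 0.2209 in.
R_nwl = 0.6 × 90 × 0.2209 × 24 = 286.3 kip (longitudinal, 2 welds).
R_nwt = 0.6 × 90 × 0.2209 × 4.5 = 53.69 kip (transverse, base value).
(i) R_nwl + R_nwt = 340 kip; (ii) 0.85 R_nwl + 1.5 R_nwt = 323.9 kip.
R_n = max = 340 kip [governs: (i)]; φR_n = 255 kip.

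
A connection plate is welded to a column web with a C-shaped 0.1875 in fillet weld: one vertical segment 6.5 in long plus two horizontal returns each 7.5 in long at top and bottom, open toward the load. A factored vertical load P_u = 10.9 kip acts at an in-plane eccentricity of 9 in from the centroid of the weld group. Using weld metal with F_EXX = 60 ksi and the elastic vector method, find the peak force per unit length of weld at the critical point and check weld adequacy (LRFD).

f_max ≈ 2.26 kip/in; adequate

Total weld length L_w = 21.5 in. Treat welds as unit-width lines.
Centroid: x̄ = 2×7.5×3.75 / 21.5 = 2.616 in from the vertical weld.
Polar moment about centroid: J = I_x + I_y = [6.5³/12 + 2×7.5×3.25²] + [6.5×2.616² + 2(7.5³/12 + 7.5×1.134²)] = 315.4 in³.
Direct shear f_v = P/L_w = 10.9 / 21.5 = 0.507 kip/in (vertical).
Torsion M = P·e = 10.9 × 9 = 98.1 kip·in.
Critical point at (x, y) = (4.884, 3.25) from centroid. f_tx = M·y/J = 1.011 kip/in; f_ty = M·x/J = 1.519 kip/in.
Resultant f_max = √[f_tx² + (f_v + f_ty)²] = √[1.011² + (0.507 + 1.519)²] = 2.264 kip/in.
Capacity per unit length: φr_n = 0.75 × 0.6 × 60 × (0.707 × 0.1875) = 3.579 kip/in.
2.264 ≤ 3.579 → adequate.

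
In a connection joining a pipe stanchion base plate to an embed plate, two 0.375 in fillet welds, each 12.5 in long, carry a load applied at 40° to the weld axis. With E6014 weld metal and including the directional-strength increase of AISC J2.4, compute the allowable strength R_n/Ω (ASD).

R_n/Ω ≈ 150 kips

E60XX → F_EXX = 60 ksi.
t_e = 0.707 × 0.375 = 0.2651 in; A_we = 0.2651 × 25 = 6.628 in².
Directional factor: 1.0 + 0.5 sin^1.5(40°) = 1.258.
F_nw = 0.6 × 60 × 1.258 = 45.28 ksi.
R_n/Ω = (45.28 × 6.628) / 2.0 = 150 kips.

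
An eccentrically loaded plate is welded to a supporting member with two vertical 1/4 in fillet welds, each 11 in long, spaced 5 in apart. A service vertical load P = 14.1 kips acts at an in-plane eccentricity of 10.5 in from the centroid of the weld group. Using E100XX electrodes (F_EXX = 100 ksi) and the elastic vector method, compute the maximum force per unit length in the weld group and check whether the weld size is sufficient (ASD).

Total weld length L_w = 22 in. Treat welds as unit-width lines.
Polar moment about centroid: J = 2[d³/12 + d(b/2)²] = 2[11³/12 + 11×2.5²] = 359.3 in³.
Direct shear f_v = P/L_w = 14.1 / 22 = 0.6409 kip/in (vertical).
Torsion M = P·e = 14.1 × 10.5 = 148.05 kip·in.
Critical point at (x, y) = (2.5, 5.5) from centroid. f_tx = M·y/J = 2.266 kip/in; f_ty = M·x/J = 1.03 kip/in.
Resultant f_max = √[f_tx² + (f_v + f_ty)²] = √[2.266² + (0.6409 + 1.03)²] = 2.816 kip/in.
Capacity per unit length: r_n/Ω = (1/2.0) × 0.6 × 100 × (0.707 × 0.25) = 5.302 kip/in.
2.816 ≤ 5.302 → adequate.

f_max ≈ 2.82 kip/in; adequate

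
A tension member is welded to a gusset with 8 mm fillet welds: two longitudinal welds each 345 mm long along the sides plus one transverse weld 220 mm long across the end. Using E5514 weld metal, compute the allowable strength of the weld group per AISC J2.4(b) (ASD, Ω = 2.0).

E55XX → F_EXX = 550 MPa.
t_e = 0.707 × 8 = 5.656 mm.
R_nwl = 0.6 × 550 × 5.656 × 690 × 10⁻³ = 1288 kN (longitudinal, 2 welds).
R_nwt = 0.6 × 550 × 5.656 × 220 × 10⁻³ = 410.6 kN (transverse, base value).
(i) R_nwl + R_nwt = 1698 kN; (ii) 0.85 R_nwl + 1.5 R_nwt = 1711 kN.
R_n = max = 1711 kN [governs: (ii)]; R_n/Ω = 855.3 kN.

R_n/Ω ≈ 855 kN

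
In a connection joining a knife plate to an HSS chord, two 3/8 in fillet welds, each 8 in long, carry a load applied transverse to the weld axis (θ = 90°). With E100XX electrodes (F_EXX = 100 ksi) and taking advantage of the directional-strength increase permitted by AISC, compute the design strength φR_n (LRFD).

φR_n ≈ 286 kip

t_e = 0.707 × 0.375 = 0.2651 in; A_we = 0.2651 × 16 = 4.242 in².
Directional factor: 1.0 + 0.5 sin^1.5(90°) = 1.5.
F_nw = 0.6 × 100 × 1.5 = 90 ksi.
φR_n = 0.75 × 90 × 4.242 = 286.3 kip.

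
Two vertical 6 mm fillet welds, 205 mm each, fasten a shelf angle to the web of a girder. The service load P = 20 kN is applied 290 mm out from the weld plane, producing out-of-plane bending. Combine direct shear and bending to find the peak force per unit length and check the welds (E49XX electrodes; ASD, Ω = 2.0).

E49XX → F_EXX = 490 MPa.
L_w = 2 × 205 = 410 mm; section modulus (unit throat) S = 2 × L²/6 = 14010 mm².
Direct shear f_v = P/L_w = 20×10³/410 = 48.78 N/mm.
Moment M = P × e = 20×10³ × 290 = 5800000 N·mm; bending f_b = M/S = 414 N/mm.
f_max = √(f_v² + f_b²) = √(48.78² + 414²) = 416.9 N/mm.
r_n/Ω = (1/2.0) × 0.6 × 490 × (0.707 × 6) = 623.6 N/mm → adequate.

f_max ≈ 417 N/mm; adequate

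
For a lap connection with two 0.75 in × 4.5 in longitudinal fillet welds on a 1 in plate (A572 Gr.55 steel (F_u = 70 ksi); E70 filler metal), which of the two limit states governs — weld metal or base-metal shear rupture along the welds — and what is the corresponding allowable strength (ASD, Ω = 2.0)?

R_n/Ω ≈ 100 kip (weld metal governs)

E70XX → F_EXX = 70 ksi.
t_e = 0.707 × 0.75 = 0.5302 in; L = 9 in.
Weld metal: R_n/Ω = (1/2.0) × 0.6 × 70 × 0.5302 × 9 = 100.2 kip.
Base metal (shear rupture): R_n/Ω = (1/2.0) × 0.6 × 70 × 1 × 9 = 189 kip.
Governing: weld metal.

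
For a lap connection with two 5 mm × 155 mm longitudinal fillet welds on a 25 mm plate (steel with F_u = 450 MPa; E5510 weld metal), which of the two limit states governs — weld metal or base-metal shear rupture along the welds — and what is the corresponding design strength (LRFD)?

φR_n ≈ 271 kN (weld metal governs)

E55XX → F_EXX = 550 MPa.
t_e = 0.707 × 5 = 3.535 mm; L = 310 mm.
Weld metal: φR_n = 0.75 × 0.6 × 550 × 3.535 × 310 × 10⁻³ = 271.2 kN.
Base metal (shear rupture): φR_n = 0.75 × 0.6 × 450 × 25 × 310 × 10⁻³ = 1569 kN.
Governing: weld metal.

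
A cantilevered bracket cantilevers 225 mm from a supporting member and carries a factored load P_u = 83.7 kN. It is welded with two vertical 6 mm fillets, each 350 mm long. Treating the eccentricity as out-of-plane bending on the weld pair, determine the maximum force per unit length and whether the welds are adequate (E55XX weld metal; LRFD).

E55XX → F_EXX = 550 MPa.
L_w = 2 × 350 = 700 mm; section modulus (unit throat) S = 2 × L²/6 = 40830 mm².
Direct shear f_v = P/L_w = 83.7×10³/700 = 119.6 N/mm.
Moment M = P × e = 83.7×10³ × 225 = 18832000 N·mm; bending f_b = M/S = 461.2 N/mm.
f_max = √(f_v² + f_b²) = √(119.6² + 461.2²) = 476.5 N/mm.
φr_n = 0.75 × 0.6 × 550 × (0.707 × 6) = 1050 N/mm → adequate.

f_max ≈ 476 N/mm; adequate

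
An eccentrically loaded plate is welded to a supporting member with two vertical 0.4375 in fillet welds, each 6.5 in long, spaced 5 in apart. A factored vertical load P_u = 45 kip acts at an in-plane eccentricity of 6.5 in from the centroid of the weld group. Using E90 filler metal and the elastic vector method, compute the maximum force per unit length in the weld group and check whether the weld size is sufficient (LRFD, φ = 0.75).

E90XX → F_EXX = 90 ksi.
Total weld length L_w = 13 in. Treat welds as unit-width lines.
Polar moment about centroid: J = 2[d³/12 + d(b/2)²] = 2[6.5³/12 + 6.5×2.5²] = 127 in³.
Direct shear f_v = P/L_w = 45 / 13 = 3.462 kip/in (vertical).
Torsion M = P·e = 45 × 6.5 = 292.5 kip·in.
Critical point at (x, y) = (2.5, 3.25) from centroid. f_tx = M·y/J = 7.484 kip/in; f_ty = M·x/J = 5.757 kip/in.
Resultant f_max = √[f_tx² + (f_v + f_ty)²] = √[7.484² + (3.462 + 5.757)²] = 11.87 kip/in.
Capacity per unit length: φr_n = 0.75 × 0.6 × 90 × (0.707 × 0.4375) = 12.53 kip/in.
11.87 ≤ 12.53 → adequate.

f_max ≈ 11.9 kip/in; adequate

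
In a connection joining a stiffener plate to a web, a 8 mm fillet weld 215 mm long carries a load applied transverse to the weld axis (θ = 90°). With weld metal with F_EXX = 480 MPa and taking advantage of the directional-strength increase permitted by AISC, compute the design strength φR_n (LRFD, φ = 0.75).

t_e = 0.707 × 8 = 5.656 mm; A_we = 5.656 × 215 = 1216 mm².
Directional factor: 1.0 + 0.5 sin^1.5(90°) = 1.5.
F_nw = 0.6 × 480 × 1.5 = 432 MPa.
φR_n = 0.75 × 432 × 1216 × 10⁻³ = 394 kN.

φR_n ≈ 394 kN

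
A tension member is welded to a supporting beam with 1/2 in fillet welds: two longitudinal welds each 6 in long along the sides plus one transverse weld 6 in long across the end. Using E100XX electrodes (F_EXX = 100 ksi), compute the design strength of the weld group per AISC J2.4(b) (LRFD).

φR_n ≈ 305 kip

t_e = 0.707 × 0.5 = 0.3535 in.
R_nwl = 0.6 × 100 × 0.3535 × 12 = 254.5 kip (longitudinal, 2 welds).
R_nwt = 0.6 × 100 × 0.3535 × 6 = 127.3 kip (transverse, base value).
(i) R_nwl + R_nwt = 381.8 kip; (ii) 0.85 R_nwl + 1.5 R_nwt = 407.2 kip.
R_n = max = 407.2 kip [governs: (ii)]; φR_n = 305.4 kip.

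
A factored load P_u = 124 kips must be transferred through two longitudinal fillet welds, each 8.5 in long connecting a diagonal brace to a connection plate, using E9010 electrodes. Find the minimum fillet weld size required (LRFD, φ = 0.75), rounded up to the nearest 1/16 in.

w = 5/16 in

E90XX → F_EXX = 90 ksi.
Total weld length L = 17 in.
Required throat t_e = P_u / (φ × 0.6 F_EXX × L) = 124 / (0.75 × 0.6 × 90 × 17) = 0.1801 in.
Required leg w = t_e / 0.707 = 0.2547 in → use 5/16 in.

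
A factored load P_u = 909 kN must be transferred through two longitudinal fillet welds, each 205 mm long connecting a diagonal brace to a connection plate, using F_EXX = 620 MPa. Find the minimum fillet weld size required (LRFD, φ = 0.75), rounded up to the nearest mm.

Total weld length L = 410 mm.
Required throat t_e = P_u / (φ × 0.6 F_EXX × L) = 909 / (0.75 × 0.6 × 620 × 410 × 10⁻³) = 7.946 mm.
Required leg w = t_e / 0.707 = 11.24 mm → use 12 mm.

w = 12 mm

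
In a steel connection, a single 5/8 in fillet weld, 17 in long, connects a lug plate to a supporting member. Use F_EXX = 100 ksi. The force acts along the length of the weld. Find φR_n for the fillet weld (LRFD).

Effective throat t_e = 0.707 × 0.625 = 0.4419 in.
Total length L = 17 in; A_we = 0.4419 × 17 = 7.512 in².
F_nw = 0.6 F_EXX = 0.6 × 100 = 60 ksi.
φR_n = 0.75 × 60 × 7.512 = 338 kips.

φR_n ≈ 338 kips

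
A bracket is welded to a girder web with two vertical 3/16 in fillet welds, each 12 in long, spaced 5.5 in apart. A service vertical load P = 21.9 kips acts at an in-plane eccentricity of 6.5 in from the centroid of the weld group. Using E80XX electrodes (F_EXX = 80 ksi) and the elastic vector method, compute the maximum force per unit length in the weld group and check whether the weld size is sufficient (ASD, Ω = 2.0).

Total weld length L_w = 24 in. Treat welds as unit-width lines.
Polar moment about centroid: J = 2[d³/12 + d(b/2)²] = 2[12³/12 + 12×2.75²] = 469.5 in³.
Direct shear f_v = P/L_w = 21.9 / 24 = 0.9125 kip/in (vertical).
Torsion M = P·e = 21.9 × 6.5 = 142.35 kip·in.
Critical point at (x, y) = (2.75, 6) from centroid. f_tx = M·y/J = 1.819 kip/in; f_ty = M·x/J = 0.8338 kip/in.
Resultant f_max = √[f_tx² + (f_v + f_ty)²] = √[1.819² + (0.9125 + 0.8338)²] = 2.522 kip/in.
Capacity per unit length: r_n/Ω = (1/2.0) × 0.6 × 80 × (0.707 × 0.1875) = 3.181 kip/in.
2.522 ≤ 3.181 → adequate.

f_max ≈ 2.52 kip/in; adequate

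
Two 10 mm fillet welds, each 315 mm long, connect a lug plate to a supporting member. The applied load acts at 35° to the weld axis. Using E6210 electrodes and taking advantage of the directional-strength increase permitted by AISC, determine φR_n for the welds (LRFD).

E62XX → F_EXX = 620 MPa.
t_e = 0.707 × 10 = 7.07 mm; A_we = 7.07 × 630 = 4454 mm².
Directional factor: 1.0 + 0.5 sin^1.5(35°) = 1.217.
F_nw = 0.6 × 620 × 1.217 = 452.8 MPa.
φR_n = 0.75 × 452.8 × 4454 × 10⁻³ = 1513 kN.

φR_n ≈ 1510 kN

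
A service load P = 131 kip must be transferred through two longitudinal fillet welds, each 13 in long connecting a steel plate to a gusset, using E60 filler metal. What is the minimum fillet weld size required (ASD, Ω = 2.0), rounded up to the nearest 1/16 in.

E60XX → F_EXX = 60 ksi.
Total weld length L = 26 in.
Required throat t_e = P × Ω / (0.6 F_EXX × L) = 131 × 2.0 / (0.6 × 60 × 26) = 0.2799 in.
Required leg w = t_e / 0.707 = 0.3959 in → use 7/16 in.

w = 7/16 in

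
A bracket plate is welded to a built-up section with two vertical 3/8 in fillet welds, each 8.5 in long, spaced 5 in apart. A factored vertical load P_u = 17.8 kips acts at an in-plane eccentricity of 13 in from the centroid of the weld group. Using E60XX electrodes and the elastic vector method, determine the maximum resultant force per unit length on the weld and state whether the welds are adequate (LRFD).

E60XX → F_EXX = 60 ksi.
Total weld length L_w = 17 in. Treat welds as unit-width lines.
Polar moment about centroid: J = 2[d³/12 + d(b/2)²] = 2[8.5³/12 + 8.5×2.5²] = 208.6 in³.
Direct shear f_v = P/L_w = 17.8 / 17 = 1.047 kip/in (vertical).
Torsion M = P·e = 17.8 × 13 = 231.4 kip·in.
Critical point at (x, y) = (2.5, 4.25) from centroid. f_tx = M·y/J = 4.714 kip/in; f_ty = M·x/J = 2.773 kip/in.
Resultant f_max = √[f_tx² + (f_v + f_ty)²] = √[4.714² + (1.047 + 2.773)²] = 6.068 kip/in.
Capacity per unit length: φr_n = 0.75 × 0.6 × 60 × (0.707 × 0.375) = 7.158 kip/in.
6.068 ≤ 7.158 → adequate.

f_max ≈ 6.07 kip/in; adequate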